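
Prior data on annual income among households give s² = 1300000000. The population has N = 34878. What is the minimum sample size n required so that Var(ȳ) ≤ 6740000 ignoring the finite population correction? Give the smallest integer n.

Without fpc, n₀ = s²/D = 1300000000/6740000 = 192.8783.
Rounding up, n = 193.

193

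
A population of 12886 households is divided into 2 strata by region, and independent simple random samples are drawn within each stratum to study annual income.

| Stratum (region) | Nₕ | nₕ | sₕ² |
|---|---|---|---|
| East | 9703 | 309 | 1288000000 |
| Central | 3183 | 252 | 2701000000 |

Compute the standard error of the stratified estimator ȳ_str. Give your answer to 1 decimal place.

Var(ȳ_str) = Σₕ Wₕ²(1 − fₕ)sₕ²/nₕ with Wₕ = Nₕ/N, N = 12886.
East: Wₕ = 0.75298774; term = 0.75298774²·(1 − 0.03184582)·1288000000/309 = 2.2881143 × 10^6.
Central: Wₕ = 0.24701226; term = 0.24701226²·(1 − 0.07917059)·2701000000/252 = 602199.3.
Sum = 2.8903136 × 10^6.
SE = √(2.8903136 × 10^6) = 1700.1.

1700.1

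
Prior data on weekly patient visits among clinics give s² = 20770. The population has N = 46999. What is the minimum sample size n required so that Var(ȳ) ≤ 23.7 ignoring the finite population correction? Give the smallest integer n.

Without fpc, n₀ = s²/D = 20770/23.7 = 876.3713.
Rounding up, n = 877.

877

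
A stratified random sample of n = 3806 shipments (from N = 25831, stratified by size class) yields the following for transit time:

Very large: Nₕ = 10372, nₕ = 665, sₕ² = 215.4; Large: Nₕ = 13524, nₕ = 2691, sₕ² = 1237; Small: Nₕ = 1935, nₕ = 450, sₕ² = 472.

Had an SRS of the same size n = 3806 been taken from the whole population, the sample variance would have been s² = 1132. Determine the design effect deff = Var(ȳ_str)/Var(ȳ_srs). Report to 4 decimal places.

Var(ȳ_str) = Σ Wₕ²(1−fₕ)sₕ²/nₕ with Wₕ = Nₕ/25831:
  Very large: (10372/25831)²·(1−665/10372)·215.4/665 = 0.048875268
  Large: (13524/25831)²·(1−2691/13524)·1237/2691 = 0.10093167
  Small: (1935/25831)²·(1−450/1935)·472/450 = 0.0045170455
  → Var(ȳ_str) = 0.15432398.
Var(ȳ_srs) = (1 − 3806/25831)·1132/3806 = 0.25360181.
deff = 0.15432398 / 0.25360181 = 0.6085.

0.6085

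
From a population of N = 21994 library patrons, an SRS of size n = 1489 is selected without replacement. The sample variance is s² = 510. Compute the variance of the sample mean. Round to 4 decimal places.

0.3193

Under SRS without replacement, Var(ȳ) = (1 − f)·s²/n with f = n/N = 1489/21994 = 0.06770028.
Var(ȳ) = (1 − 0.06770028)·510/1489 = 0.93229972·0.34251175 = 0.31932361.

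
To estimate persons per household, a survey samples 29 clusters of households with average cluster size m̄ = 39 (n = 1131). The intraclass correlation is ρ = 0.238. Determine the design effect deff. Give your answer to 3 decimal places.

deff = 1 + (39 − 1)·0.238 = 1 + 9.044 = 10.044.

10.044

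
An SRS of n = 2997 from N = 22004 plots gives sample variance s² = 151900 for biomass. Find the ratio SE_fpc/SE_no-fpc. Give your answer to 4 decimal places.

0.9294

f = n/N = 2997/22004 = 0.13620251.
SE_no-fpc = √(s²/n) = 7.1192708; SE_fpc = √((1−f)s²/n) = 6.6167006.
Ratio = √(1−f) = 0.92940706.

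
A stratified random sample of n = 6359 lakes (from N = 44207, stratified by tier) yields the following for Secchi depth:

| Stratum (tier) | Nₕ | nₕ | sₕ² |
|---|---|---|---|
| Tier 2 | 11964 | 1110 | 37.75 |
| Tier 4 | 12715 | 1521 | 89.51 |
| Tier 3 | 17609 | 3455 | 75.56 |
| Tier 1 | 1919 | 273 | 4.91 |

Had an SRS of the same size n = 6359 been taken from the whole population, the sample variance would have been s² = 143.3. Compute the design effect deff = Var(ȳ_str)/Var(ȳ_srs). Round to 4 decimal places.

Var(ȳ_str) = Σ Wₕ²(1−fₕ)sₕ²/nₕ with Wₕ = Nₕ/44207:
  Tier 2: (11964/44207)²·(1−1110/11964)·37.75/1110 = 0.0022598422
  Tier 4: (12715/44207)²·(1−1521/12715)·89.51/1521 = 0.0042860963
  Tier 3: (17609/44207)²·(1−3455/17609)·75.56/3455 = 0.0027891746
  Tier 1: (1919/44207)²·(1−273/1919)·4.91/273 = 2.9069768 × 10^-5
  → Var(ȳ_str) = 0.0093641829.
Var(ȳ_srs) = (1 − 6359/44207)·143.3/6359 = 0.019293422.
deff = 0.0093641829 / 0.019293422 = 0.4854.

0.4854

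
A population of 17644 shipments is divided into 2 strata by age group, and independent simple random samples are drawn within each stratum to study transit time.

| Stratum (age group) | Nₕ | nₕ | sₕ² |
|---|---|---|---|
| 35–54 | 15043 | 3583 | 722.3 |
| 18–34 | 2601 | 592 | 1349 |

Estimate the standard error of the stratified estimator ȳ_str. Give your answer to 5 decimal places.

0.38715

Var(ȳ_str) = Σₕ Wₕ²(1 − fₕ)sₕ²/nₕ with Wₕ = Nₕ/N, N = 17644.
35–54: Wₕ = 0.85258445; term = 0.85258445²·(1 − 0.23818387)·722.3/3583 = 0.11163382.
18–34: Wₕ = 0.14741555; term = 0.14741555²·(1 − 0.22760477)·1349/592 = 0.038248678.
Sum = 0.1498825.
SE = √(0.1498825) = 0.38715.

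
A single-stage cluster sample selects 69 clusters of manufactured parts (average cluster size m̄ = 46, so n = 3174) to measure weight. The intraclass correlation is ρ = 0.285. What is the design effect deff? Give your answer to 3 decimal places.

13.825

deff = 1 + (46 − 1)·0.285 = 1 + 12.825 = 13.825.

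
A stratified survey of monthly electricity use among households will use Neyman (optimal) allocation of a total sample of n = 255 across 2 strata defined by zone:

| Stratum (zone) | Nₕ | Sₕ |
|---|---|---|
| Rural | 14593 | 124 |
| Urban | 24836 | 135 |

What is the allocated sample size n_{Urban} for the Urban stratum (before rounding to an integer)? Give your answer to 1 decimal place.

165.6

Neyman allocation: nₕ = n·NₕSₕ / Σⱼ NⱼSⱼ.
Σ NⱼSⱼ = 14593·124 + 24836·135 = 5.162392 × 10^6.
n_{Urban} = 255·24836·135 / (5.162392 × 10^6) = 165.6.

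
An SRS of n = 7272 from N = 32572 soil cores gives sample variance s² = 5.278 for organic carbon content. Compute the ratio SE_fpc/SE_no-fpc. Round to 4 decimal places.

0.8813

f = n/N = 7272/32572 = 0.22325924.
SE_no-fpc = √(s²/n) = 0.026940631; SE_fpc = √((1−f)s²/n) = 0.023743558.
Ratio = √(1−f) = 0.88132897.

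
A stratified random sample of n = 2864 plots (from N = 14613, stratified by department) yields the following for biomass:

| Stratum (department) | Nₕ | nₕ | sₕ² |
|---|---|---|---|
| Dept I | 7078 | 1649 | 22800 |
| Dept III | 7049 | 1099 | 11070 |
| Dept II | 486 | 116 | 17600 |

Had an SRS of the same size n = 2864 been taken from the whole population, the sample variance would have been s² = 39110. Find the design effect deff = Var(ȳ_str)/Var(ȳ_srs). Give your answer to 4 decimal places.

Var(ȳ_str) = Σ Wₕ²(1−fₕ)sₕ²/nₕ with Wₕ = Nₕ/14613:
  Dept I: (7078/14613)²·(1−1649/7078)·22800/1649 = 2.4880885
  Dept III: (7049/14613)²·(1−1099/7049)·11070/1099 = 1.978407
  Dept II: (486/14613)²·(1−116/486)·17600/116 = 0.12776559
  → Var(ȳ_str) = 4.5942611.
Var(ȳ_srs) = (1 − 2864/14613)·39110/2864 = 10.979342.
deff = 4.5942611 / 10.979342 = 0.4184.

0.4184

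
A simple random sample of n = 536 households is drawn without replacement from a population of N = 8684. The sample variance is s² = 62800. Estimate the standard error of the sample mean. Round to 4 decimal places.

Under SRS without replacement, Var(ȳ) = (1 − f)·s²/n with f = n/N = 536/8684 = 0.06172271.
Var(ȳ) = (1 − 0.06172271)·62800/536 = 0.93827729·117.16418 = 109.93249.
SE(ȳ) = √(109.93249) = 10.4849.

10.4849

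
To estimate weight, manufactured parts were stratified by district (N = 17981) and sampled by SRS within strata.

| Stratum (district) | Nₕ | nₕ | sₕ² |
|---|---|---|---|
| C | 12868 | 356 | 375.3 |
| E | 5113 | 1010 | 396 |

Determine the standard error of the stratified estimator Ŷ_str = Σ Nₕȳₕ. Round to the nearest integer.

Var(Ŷ_str) = Σₕ Nₕ²(1 − fₕ)sₕ²/nₕ.
C: 12868²·(1 − 356/12868)·375.3/356 = 1.6973303 × 10^8.
E: 5113²·(1 − 1010/5113)·396/1010 = 8.2252882 × 10^6.
Sum = 1.7795832 × 10^8.
SE = √(1.7795832 × 10^8) = 13340.

13340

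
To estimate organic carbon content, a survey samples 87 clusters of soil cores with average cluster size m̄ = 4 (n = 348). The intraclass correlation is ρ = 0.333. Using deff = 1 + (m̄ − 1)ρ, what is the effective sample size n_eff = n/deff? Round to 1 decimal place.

deff = 1 + (4 − 1)·0.333 = 1 + 0.999 = 1.999.
n_eff = 348 / 1.999 = 174.1.

174.1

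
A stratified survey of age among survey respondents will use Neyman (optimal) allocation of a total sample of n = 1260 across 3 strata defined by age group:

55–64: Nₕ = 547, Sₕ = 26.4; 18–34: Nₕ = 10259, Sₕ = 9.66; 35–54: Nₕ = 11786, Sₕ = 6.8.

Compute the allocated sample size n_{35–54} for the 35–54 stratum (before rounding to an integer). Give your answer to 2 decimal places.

521.37

Neyman allocation: nₕ = n·NₕSₕ / Σⱼ NⱼSⱼ.
Σ NⱼSⱼ = 547·26.4 + 10259·9.66 + 11786·6.8 = 193687.54.
n_{35–54} = 1260·11786·6.8 / 193687.54 = 521.37.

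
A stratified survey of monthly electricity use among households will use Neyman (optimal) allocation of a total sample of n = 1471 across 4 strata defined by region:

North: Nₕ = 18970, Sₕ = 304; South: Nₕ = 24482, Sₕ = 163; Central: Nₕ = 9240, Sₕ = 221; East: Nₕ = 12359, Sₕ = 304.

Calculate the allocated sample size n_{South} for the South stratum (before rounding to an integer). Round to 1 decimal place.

Neyman allocation: nₕ = n·NₕSₕ / Σⱼ NⱼSⱼ.
Σ NⱼSⱼ = 18970·304 + 24482·163 + 9240·221 + 12359·304 = 1.5556622 × 10^7.
n_{South} = 1471·24482·163 / (1.5556622 × 10^7) = 377.3.

377.3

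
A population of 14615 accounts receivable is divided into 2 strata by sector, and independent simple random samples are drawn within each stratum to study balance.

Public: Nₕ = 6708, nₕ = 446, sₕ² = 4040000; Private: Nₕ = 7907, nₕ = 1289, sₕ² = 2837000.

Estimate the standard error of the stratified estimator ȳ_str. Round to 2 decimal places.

Var(ȳ_str) = Σₕ Wₕ²(1 − fₕ)sₕ²/nₕ with Wₕ = Nₕ/N, N = 14615.
Public: Wₕ = 0.45898050; term = 0.45898050²·(1 − 0.06648778)·4040000/446 = 1781.3735.
Private: Wₕ = 0.54101950; term = 0.54101950²·(1 − 0.16302011)·2837000/1289 = 539.19677.
Sum = 2320.5703.
SE = √(2320.5703) = 48.17.

48.17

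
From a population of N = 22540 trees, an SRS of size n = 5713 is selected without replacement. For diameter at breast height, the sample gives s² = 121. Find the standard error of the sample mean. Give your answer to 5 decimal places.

0.12574

Under SRS without replacement, Var(ȳ) = (1 − f)·s²/n with f = n/N = 5713/22540 = 0.25346051.
Var(ȳ) = (1 − 0.25346051)·121/5713 = 0.74653949·0.021179765 = 0.015811531.
SE(ȳ) = √(0.015811531) = 0.12574.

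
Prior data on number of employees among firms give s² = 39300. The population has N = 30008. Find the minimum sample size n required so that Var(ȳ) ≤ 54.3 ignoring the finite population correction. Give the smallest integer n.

Without fpc, n₀ = s²/D = 39300/54.3 = 723.7569.
Rounding up, n = 724.

724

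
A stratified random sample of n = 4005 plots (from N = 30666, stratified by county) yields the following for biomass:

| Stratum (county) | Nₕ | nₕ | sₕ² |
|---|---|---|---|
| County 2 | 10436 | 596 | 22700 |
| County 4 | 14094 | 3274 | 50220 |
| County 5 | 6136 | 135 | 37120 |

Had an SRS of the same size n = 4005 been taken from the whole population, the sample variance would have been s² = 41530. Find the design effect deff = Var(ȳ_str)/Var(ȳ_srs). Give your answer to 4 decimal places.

Var(ȳ_str) = Σ Wₕ²(1−fₕ)sₕ²/nₕ with Wₕ = Nₕ/30666:
  County 2: (10436/30666)²·(1−596/10436)·22700/596 = 4.1590535
  County 4: (14094/30666)²·(1−3274/14094)·50220/3274 = 2.4873981
  County 5: (6136/30666)²·(1−135/6136)·37120/135 = 10.76636
  → Var(ȳ_str) = 17.412812.
Var(ȳ_srs) = (1 − 4005/30666)·41530/4005 = 9.0152695.
deff = 17.412812 / 9.0152695 = 1.9315.

1.9315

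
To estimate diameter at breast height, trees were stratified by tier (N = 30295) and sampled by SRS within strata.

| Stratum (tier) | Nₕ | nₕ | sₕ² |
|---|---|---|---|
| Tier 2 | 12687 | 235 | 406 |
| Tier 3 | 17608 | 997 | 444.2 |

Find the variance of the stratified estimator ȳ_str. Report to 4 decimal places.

0.4394

Var(ȳ_str) = Σₕ Wₕ²(1 − fₕ)sₕ²/nₕ with Wₕ = Nₕ/N, N = 30295.
Tier 2: Wₕ = 0.41878198; term = 0.41878198²·(1 − 0.01852290)·406/235 = 0.29738175.
Tier 3: Wₕ = 0.58121802; term = 0.58121802²·(1 − 0.05662199)·444.2/997 = 0.14198658.
Sum = 0.43936833.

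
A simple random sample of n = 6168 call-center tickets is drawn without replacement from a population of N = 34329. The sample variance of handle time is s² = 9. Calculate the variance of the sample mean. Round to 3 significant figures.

0.00120

Under SRS without replacement, Var(ȳ) = (1 − f)·s²/n with f = n/N = 6168/34329 = 0.17967316.
Var(ȳ) = (1 − 0.17967316)·9/6168 = 0.82032684·0.001459144 = 0.001196975.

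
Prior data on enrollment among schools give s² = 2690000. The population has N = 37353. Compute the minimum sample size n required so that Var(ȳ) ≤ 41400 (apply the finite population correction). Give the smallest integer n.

Without fpc, n₀ = s²/D = 2690000/41400 = 64.9758.
With fpc, (1 − n/N)·s²/n ≤ D requires n ≥ n₀/(1 + n₀/N) = 64.9758/(1 + 64.9758/37353) = 64.8630.
Rounding up, n = 65.

65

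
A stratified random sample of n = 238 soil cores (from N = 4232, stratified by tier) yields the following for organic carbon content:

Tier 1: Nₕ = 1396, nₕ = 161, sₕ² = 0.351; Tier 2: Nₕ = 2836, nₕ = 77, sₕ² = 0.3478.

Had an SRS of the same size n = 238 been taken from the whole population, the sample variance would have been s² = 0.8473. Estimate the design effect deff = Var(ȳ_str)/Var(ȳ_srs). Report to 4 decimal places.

Var(ȳ_str) = Σ Wₕ²(1−fₕ)sₕ²/nₕ with Wₕ = Nₕ/4232:
  Tier 1: (1396/4232)²·(1−161/1396)·0.351/161 = 2.098661 × 10^-4
  Tier 2: (2836/4232)²·(1−77/2836)·0.3478/77 = 0.0019733561
  → Var(ȳ_str) = 0.0021832222.
Var(ȳ_srs) = (1 − 238/4232)·0.8473/238 = 0.0033598714.
deff = 0.0021832222 / 0.0033598714 = 0.6498.

0.6498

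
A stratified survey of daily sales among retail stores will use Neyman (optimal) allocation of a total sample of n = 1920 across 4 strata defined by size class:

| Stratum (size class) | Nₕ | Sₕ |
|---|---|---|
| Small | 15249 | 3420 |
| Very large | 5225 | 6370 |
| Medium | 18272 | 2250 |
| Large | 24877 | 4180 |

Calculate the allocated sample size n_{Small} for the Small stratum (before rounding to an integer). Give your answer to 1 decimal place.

Neyman allocation: nₕ = n·NₕSₕ / Σⱼ NⱼSⱼ.
Σ NⱼSⱼ = 15249·3420 + 5225·6370 + 18272·2250 + 24877·4180 = 2.3053269 × 10^8.
n_{Small} = 1920·15249·3420 / (2.3053269 × 10^8) = 434.3.

434.3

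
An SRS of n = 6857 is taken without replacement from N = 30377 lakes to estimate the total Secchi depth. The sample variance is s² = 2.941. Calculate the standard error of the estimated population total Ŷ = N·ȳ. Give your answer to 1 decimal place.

Var(Ŷ) = N²·Var(ȳ) = N²·(1 − n/N)·s²/n.
f = 6857/30377 = 0.22572999; Var(ȳ) = 0.77427001·2.941/6857 = 3.320881 × 10^-4.
Var(Ŷ) = 30377² · (3.320881 × 10^-4) = 306438.32.
SE(Ŷ) = √(306438.32) = 553.6.

553.6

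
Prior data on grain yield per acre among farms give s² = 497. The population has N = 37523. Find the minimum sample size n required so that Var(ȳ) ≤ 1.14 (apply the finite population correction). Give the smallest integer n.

Without fpc, n₀ = s²/D = 497/1.14 = 435.9649.
With fpc, (1 − n/N)·s²/n ≤ D requires n ≥ n₀/(1 + n₀/N) = 435.9649/(1 + 435.9649/37523) = 430.9578.
Rounding up, n = 431.

431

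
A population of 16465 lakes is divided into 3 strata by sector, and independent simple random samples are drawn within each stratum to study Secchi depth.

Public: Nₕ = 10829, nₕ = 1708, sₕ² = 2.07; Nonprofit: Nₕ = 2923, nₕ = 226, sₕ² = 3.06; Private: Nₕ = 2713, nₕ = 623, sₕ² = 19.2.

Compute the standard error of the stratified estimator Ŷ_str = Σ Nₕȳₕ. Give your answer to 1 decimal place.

Var(Ŷ_str) = Σₕ Nₕ²(1 − fₕ)sₕ²/nₕ.
Public: 10829²·(1 − 1708/10829)·2.07/1708 = 119705.27.
Nonprofit: 2923²·(1 − 226/2923)·3.06/226 = 106738.91.
Private: 2713²·(1 − 623/2713)·19.2/623 = 174746.81.
Sum = 401190.99.
SE = √(401190.99) = 633.4.

633.4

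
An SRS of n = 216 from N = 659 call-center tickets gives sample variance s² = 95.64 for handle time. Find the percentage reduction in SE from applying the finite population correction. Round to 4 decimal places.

18.0103

f = n/N = 216/659 = 0.32776935.
SE_no-fpc = √(s²/n) = 0.66541549; SE_fpc = √((1−f)s²/n) = 0.54557199.
Ratio = √(1−f) = 0.81989673. Reduction = 100·(1 − 0.81989673) = 18.0103%.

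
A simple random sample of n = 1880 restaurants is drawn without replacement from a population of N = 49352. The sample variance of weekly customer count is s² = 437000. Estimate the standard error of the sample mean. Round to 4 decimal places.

14.9530

Under SRS without replacement, Var(ȳ) = (1 − f)·s²/n with f = n/N = 1880/49352 = 0.03809369.
Var(ȳ) = (1 − 0.03809369)·437000/1880 = 0.96190631·232.44681 = 223.59205.
SE(ȳ) = √(223.59205) = 14.9530.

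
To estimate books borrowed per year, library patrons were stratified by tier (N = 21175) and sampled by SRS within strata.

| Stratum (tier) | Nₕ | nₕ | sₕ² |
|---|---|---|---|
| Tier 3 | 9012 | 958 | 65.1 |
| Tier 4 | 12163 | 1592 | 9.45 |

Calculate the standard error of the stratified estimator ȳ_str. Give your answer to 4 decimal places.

Var(ȳ_str) = Σₕ Wₕ²(1 − fₕ)sₕ²/nₕ with Wₕ = Nₕ/N, N = 21175.
Tier 3: Wₕ = 0.42559622; term = 0.42559622²·(1 − 0.10630271)·65.1/958 = 0.011000222.
Tier 4: Wₕ = 0.57440378; term = 0.57440378²·(1 − 0.13088876)·9.45/1592 = 0.0017021534.
Sum = 0.012702375.
SE = √(0.012702375) = 0.1127.

0.1127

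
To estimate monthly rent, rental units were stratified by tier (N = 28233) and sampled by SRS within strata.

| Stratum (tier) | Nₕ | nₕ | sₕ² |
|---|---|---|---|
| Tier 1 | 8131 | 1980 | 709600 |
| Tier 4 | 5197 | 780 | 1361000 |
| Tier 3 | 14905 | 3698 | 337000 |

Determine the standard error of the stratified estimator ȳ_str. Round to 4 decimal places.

Var(ȳ_str) = Σₕ Wₕ²(1 − fₕ)sₕ²/nₕ with Wₕ = Nₕ/N, N = 28233.
Tier 1: Wₕ = 0.28799632; term = 0.28799632²·(1 − 0.24351248)·709600/1980 = 22.486613.
Tier 4: Wₕ = 0.18407537; term = 0.18407537²·(1 − 0.15008659)·1361000/780 = 50.24925.
Tier 3: Wₕ = 0.52792831; term = 0.52792831²·(1 − 0.24810466)·337000/3698 = 19.097226.
Sum = 91.833089.
SE = √(91.833089) = 9.5830.

9.5830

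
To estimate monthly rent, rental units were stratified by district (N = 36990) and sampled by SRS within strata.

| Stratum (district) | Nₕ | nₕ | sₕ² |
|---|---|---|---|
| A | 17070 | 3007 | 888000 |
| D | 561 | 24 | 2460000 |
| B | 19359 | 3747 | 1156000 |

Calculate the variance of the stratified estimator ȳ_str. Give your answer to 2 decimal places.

Var(ȳ_str) = Σₕ Wₕ²(1 − fₕ)sₕ²/nₕ with Wₕ = Nₕ/N, N = 36990.
A: Wₕ = 0.46147607; term = 0.46147607²·(1 − 0.17615700)·888000/3007 = 51.811048.
D: Wₕ = 0.01516626; term = 0.01516626²·(1 − 0.04278075)·2460000/24 = 22.567962.
B: Wₕ = 0.52335766; term = 0.52335766²·(1 − 0.19355339)·1156000/3747 = 68.147031.
Sum = 142.52604.

142.53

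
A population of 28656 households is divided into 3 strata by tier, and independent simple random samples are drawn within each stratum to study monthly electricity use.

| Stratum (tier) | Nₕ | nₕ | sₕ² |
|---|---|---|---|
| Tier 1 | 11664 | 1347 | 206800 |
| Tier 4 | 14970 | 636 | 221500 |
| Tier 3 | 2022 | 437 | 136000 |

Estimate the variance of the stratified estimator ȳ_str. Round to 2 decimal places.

Var(ȳ_str) = Σₕ Wₕ²(1 − fₕ)sₕ²/nₕ with Wₕ = Nₕ/N, N = 28656.
Tier 1: Wₕ = 0.40703518; term = 0.40703518²·(1 − 0.11548354)·206800/1347 = 22.498457.
Tier 4: Wₕ = 0.52240369; term = 0.52240369²·(1 − 0.04248497)·221500/636 = 91.006975.
Tier 3: Wₕ = 0.07056114; term = 0.07056114²·(1 − 0.21612265)·136000/437 = 1.2146097.
Sum = 114.72004.

114.72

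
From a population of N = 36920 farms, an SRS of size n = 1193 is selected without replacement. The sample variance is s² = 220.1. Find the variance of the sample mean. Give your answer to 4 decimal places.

0.1785

Under SRS without replacement, Var(ȳ) = (1 − f)·s²/n with f = n/N = 1193/36920 = 0.03231311.
Var(ȳ) = (1 − 0.03231311)·220.1/1193 = 0.96768689·0.18449288 = 0.17853134.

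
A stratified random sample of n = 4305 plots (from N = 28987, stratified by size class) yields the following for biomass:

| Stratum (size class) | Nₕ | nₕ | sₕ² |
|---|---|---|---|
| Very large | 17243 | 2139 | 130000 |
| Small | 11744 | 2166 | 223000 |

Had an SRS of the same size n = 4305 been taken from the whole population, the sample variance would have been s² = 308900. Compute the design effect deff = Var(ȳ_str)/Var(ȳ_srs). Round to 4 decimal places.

Var(ȳ_str) = Σ Wₕ²(1−fₕ)sₕ²/nₕ with Wₕ = Nₕ/28987:
  Very large: (17243/28987)²·(1−2139/17243)·130000/2139 = 18.837828
  Small: (11744/28987)²·(1−2166/11744)·223000/2166 = 13.782587
  → Var(ȳ_str) = 32.620415.
Var(ȳ_srs) = (1 − 4305/28987)·308900/4305 = 61.097273.
deff = 32.620415 / 61.097273 = 0.5339.

0.5339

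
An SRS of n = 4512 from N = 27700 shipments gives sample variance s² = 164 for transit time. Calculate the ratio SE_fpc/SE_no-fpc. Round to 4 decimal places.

0.9149

f = n/N = 4512/27700 = 0.16288809.
SE_no-fpc = √(s²/n) = 0.19065025; SE_fpc = √((1−f)s²/n) = 0.1744332.
Ratio = √(1−f) = 0.91493820.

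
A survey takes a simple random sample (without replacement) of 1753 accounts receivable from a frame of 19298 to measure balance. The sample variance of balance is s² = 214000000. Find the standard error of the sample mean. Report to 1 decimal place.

333.1

Under SRS without replacement, Var(ȳ) = (1 − f)·s²/n with f = n/N = 1753/19298 = 0.09083843.
Var(ȳ) = (1 − 0.09083843)·214000000/1753 = 0.90916157·122076.44 = 110987.21.
SE(ȳ) = √(110987.21) = 333.1.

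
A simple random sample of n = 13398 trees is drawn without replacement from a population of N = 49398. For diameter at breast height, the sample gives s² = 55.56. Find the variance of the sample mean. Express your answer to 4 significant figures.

Under SRS without replacement, Var(ȳ) = (1 − f)·s²/n with f = n/N = 13398/49398 = 0.27122556.
Var(ȳ) = (1 − 0.27122556)·55.56/13398 = 0.72877444·0.0041468876 = 0.0030221457.

0.003022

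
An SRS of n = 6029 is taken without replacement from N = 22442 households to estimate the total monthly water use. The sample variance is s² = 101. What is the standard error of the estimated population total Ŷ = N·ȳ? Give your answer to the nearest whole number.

2484

Var(Ŷ) = N²·Var(ȳ) = N²·(1 − n/N)·s²/n.
f = 6029/22442 = 0.26864807; Var(ȳ) = 0.73135193·101/6029 = 0.012251873.
Var(Ŷ) = 22442² · 0.012251873 = 6.1705745 × 10^6.
SE(Ŷ) = √(6.1705745 × 10^6) = 2484.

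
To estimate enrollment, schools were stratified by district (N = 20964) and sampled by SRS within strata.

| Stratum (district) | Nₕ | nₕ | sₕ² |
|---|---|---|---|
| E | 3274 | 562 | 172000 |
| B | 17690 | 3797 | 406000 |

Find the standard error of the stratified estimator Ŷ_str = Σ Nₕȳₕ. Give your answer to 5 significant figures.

170280

Var(Ŷ_str) = Σₕ Nₕ²(1 − fₕ)sₕ²/nₕ.
E: 3274²·(1 − 562/3274)·172000/562 = 2.7174433 × 10^9.
B: 17690²·(1 − 3797/17690)·406000/3797 = 2.6279028 × 10^10.
Sum = 2.8996471 × 10^10.
SE = √(2.8996471 × 10^10) = 170280.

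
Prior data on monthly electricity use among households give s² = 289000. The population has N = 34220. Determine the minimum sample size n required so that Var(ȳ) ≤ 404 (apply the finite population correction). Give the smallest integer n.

701

Without fpc, n₀ = s²/D = 289000/404 = 715.3465.
With fpc, (1 − n/N)·s²/n ≤ D requires n ≥ n₀/(1 + n₀/N) = 715.3465/(1 + 715.3465/34220) = 700.6989.
Rounding up, n = 701.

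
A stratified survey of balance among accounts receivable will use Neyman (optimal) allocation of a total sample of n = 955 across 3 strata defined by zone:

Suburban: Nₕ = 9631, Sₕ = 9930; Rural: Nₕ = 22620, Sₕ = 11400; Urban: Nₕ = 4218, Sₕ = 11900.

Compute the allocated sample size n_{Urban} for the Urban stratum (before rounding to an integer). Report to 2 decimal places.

118.74

Neyman allocation: nₕ = n·NₕSₕ / Σⱼ NⱼSⱼ.
Σ NⱼSⱼ = 9631·9930 + 22620·11400 + 4218·11900 = 4.0369803 × 10^8.
n_{Urban} = 955·4218·11900 / (4.0369803 × 10^8) = 118.74.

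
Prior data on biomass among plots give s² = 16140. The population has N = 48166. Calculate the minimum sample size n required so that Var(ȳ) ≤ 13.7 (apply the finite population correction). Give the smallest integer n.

Without fpc, n₀ = s²/D = 16140/13.7 = 1178.1022.
With fpc, (1 − n/N)·s²/n ≤ D requires n ≥ n₀/(1 + n₀/N) = 1178.1022/(1 + 1178.1022/48166) = 1149.9747.
Rounding up, n = 1150.

1150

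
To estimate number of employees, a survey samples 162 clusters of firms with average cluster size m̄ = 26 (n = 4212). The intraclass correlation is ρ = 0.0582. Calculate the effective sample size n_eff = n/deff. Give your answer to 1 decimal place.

deff = 1 + (26 − 1)·0.0582 = 1 + 1.455 = 2.455.
n_eff = 4212 / 2.455 = 1715.7.

1715.7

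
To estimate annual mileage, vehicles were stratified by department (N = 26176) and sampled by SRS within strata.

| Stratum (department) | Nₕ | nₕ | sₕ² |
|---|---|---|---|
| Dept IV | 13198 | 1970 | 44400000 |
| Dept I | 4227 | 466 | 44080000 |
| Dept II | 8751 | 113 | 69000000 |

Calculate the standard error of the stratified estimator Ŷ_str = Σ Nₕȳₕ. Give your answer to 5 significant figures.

Var(Ŷ_str) = Σₕ Nₕ²(1 − fₕ)sₕ²/nₕ.
Dept IV: 13198²·(1 − 1970/13198)·44400000/1970 = 3.3398524 × 10^12.
Dept I: 4227²·(1 − 466/4227)·44080000/466 = 1.5038041 × 10^12.
Dept II: 8751²·(1 − 113/8751)·69000000/113 = 4.6157421 × 10^13.
Sum = 5.1001078 × 10^13.
SE = √(5.1001078 × 10^13) = 7.1415 × 10^6.

7.1415 × 10^6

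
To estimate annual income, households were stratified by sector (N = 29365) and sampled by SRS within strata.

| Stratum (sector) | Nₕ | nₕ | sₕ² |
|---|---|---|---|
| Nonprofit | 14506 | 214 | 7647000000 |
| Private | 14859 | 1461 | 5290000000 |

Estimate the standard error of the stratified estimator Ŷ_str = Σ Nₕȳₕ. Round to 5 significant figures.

Var(Ŷ_str) = Σₕ Nₕ²(1 − fₕ)sₕ²/nₕ.
Nonprofit: 14506²·(1 − 214/14506)·7647000000/214 = 7.4082904 × 10^15.
Private: 14859²·(1 − 1461/14859)·5290000000/1461 = 7.2083358 × 10^14.
Sum = 8.129124 × 10^15.
SE = √(8.129124 × 10^15) = 9.0162 × 10^7.

9.0162 × 10^7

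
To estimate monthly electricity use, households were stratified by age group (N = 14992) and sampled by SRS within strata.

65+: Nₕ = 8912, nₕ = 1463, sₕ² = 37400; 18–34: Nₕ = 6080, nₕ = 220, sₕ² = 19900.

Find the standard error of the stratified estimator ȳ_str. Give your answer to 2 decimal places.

Var(ȳ_str) = Σₕ Wₕ²(1 − fₕ)sₕ²/nₕ with Wₕ = Nₕ/N, N = 14992.
65+: Wₕ = 0.59445037; term = 0.59445037²·(1 − 0.16416068)·37400/1463 = 7.5505968.
18–34: Wₕ = 0.40554963; term = 0.40554963²·(1 − 0.03618421)·19900/220 = 14.338788.
Sum = 21.889385.
SE = √(21.889385) = 4.68.

4.68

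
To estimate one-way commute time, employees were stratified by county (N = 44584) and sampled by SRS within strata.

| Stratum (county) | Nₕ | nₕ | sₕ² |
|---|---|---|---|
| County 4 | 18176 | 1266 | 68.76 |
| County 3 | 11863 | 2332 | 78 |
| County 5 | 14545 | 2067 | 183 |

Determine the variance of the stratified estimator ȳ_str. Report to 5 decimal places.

Var(ȳ_str) = Σₕ Wₕ²(1 − fₕ)sₕ²/nₕ with Wₕ = Nₕ/N, N = 44584.
County 4: Wₕ = 0.40767989; term = 0.40767989²·(1 − 0.06965229)·68.76/1266 = 0.0083981963.
County 3: Wₕ = 0.26608200; term = 0.26608200²·(1 − 0.19657759)·78/2332 = 0.0019025715.
County 5: Wₕ = 0.32623811; term = 0.32623811²·(1 − 0.14211069)·183/2067 = 0.00808372.
Sum = 0.018384488.

0.01838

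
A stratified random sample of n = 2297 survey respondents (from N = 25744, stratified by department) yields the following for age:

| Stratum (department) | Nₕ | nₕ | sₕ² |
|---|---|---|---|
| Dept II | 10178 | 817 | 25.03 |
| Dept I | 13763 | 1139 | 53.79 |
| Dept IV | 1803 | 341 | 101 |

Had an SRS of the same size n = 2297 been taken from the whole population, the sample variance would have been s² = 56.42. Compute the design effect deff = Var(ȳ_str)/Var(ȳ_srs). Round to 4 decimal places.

0.8030

Var(ȳ_str) = Σ Wₕ²(1−fₕ)sₕ²/nₕ with Wₕ = Nₕ/25744:
  Dept II: (10178/25744)²·(1−817/10178)·25.03/817 = 0.0044042446
  Dept I: (13763/25744)²·(1−1139/13763)·53.79/1139 = 0.012380434
  Dept IV: (1803/25744)²·(1−341/1803)·101/341 = 0.0011780346
  → Var(ȳ_str) = 0.017962713.
Var(ȳ_srs) = (1 − 2297/25744)·56.42/2297 = 0.022370894.
deff = 0.017962713 / 0.022370894 = 0.8030.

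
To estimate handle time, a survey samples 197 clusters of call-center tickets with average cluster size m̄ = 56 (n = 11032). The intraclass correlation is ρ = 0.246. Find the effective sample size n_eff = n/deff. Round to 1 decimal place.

deff = 1 + (56 − 1)·0.246 = 1 + 13.53 = 14.53.
n_eff = 11032 / 14.53 = 759.3.

759.3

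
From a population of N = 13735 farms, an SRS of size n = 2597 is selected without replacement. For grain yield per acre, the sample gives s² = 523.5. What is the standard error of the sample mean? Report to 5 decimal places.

0.40431

Under SRS without replacement, Var(ȳ) = (1 − f)·s²/n with f = n/N = 2597/13735 = 0.18907900.
Var(ȳ) = (1 − 0.18907900)·523.5/2597 = 0.81092100·0.20157874 = 0.16346444.
SE(ȳ) = √(0.16346444) = 0.40431.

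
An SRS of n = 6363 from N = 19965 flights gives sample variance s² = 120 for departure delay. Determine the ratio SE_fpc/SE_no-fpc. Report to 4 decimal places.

f = n/N = 6363/19965 = 0.31870774.
SE_no-fpc = √(s²/n) = 0.13732818; SE_fpc = √((1−f)s²/n) = 0.11335127.
Ratio = √(1−f) = 0.82540430.

0.8254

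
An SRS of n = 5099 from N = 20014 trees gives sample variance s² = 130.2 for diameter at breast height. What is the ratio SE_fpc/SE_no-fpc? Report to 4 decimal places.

0.8633

f = n/N = 5099/20014 = 0.25477166.
SE_no-fpc = √(s²/n) = 0.15979493; SE_fpc = √((1−f)s²/n) = 0.13794554.
Ratio = √(1−f) = 0.86326609.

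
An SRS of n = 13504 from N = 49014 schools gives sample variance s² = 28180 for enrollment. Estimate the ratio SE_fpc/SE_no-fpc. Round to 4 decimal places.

0.8512

f = n/N = 13504/49014 = 0.27551312.
SE_no-fpc = √(s²/n) = 1.4445723; SE_fpc = √((1−f)s²/n) = 1.2295736.
Ratio = √(1−f) = 0.85116795.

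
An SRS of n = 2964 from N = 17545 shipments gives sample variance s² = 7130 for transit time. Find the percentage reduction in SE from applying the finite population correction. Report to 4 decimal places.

8.8373

f = n/N = 2964/17545 = 0.16893702.
SE_no-fpc = √(s²/n) = 1.5509781; SE_fpc = √((1−f)s²/n) = 1.4139128.
Ratio = √(1−f) = 0.91162656. Reduction = 100·(1 − 0.91162656) = 8.8373%.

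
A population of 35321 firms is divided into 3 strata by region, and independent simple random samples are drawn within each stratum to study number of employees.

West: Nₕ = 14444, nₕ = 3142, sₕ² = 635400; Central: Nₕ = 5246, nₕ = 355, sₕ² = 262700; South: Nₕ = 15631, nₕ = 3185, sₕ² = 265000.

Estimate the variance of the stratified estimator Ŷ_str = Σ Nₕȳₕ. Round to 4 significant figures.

Var(Ŷ_str) = Σₕ Nₕ²(1 − fₕ)sₕ²/nₕ.
West: 14444²·(1 − 3142/14444)·635400/3142 = 3.301291 × 10^10.
Central: 5246²·(1 − 355/5246)·262700/355 = 1.8987058 × 10^10.
South: 15631²·(1 − 3185/15631)·265000/3185 = 1.6186502 × 10^10.
Sum = 6.818647 × 10^10.

6.819 × 10^10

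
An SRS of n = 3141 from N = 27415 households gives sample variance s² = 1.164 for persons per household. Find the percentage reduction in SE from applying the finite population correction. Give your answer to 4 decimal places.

5.9028

f = n/N = 3141/27415 = 0.11457231.
SE_no-fpc = √(s²/n) = 0.019250523; SE_fpc = √((1−f)s²/n) = 0.018114196.
Ratio = √(1−f) = 0.94097167. Reduction = 100·(1 − 0.94097167) = 5.9028%.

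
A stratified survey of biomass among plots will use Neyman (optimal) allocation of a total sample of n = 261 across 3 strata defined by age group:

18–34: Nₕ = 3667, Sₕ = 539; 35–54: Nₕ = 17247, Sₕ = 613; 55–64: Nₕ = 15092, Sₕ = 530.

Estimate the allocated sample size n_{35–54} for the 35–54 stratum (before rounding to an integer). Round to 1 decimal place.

Neyman allocation: nₕ = n·NₕSₕ / Σⱼ NⱼSⱼ.
Σ NⱼSⱼ = 3667·539 + 17247·613 + 15092·530 = 2.0547684 × 10^7.
n_{35–54} = 261·17247·613 / (2.0547684 × 10^7) = 134.3.

134.3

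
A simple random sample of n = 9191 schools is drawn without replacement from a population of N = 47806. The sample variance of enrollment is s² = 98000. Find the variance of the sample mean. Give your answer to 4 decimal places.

Under SRS without replacement, Var(ȳ) = (1 − f)·s²/n with f = n/N = 9191/47806 = 0.19225620.
Var(ȳ) = (1 − 0.19225620)·98000/9191 = 0.80774380·10.662605 = 8.6126528.

8.6127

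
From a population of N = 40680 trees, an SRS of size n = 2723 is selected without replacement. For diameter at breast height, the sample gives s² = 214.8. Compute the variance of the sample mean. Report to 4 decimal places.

Under SRS without replacement, Var(ȳ) = (1 − f)·s²/n with f = n/N = 2723/40680 = 0.06693707.
Var(ȳ) = (1 − 0.06693707)·214.8/2723 = 0.93306293·0.078883584 = 0.073603348.

0.0736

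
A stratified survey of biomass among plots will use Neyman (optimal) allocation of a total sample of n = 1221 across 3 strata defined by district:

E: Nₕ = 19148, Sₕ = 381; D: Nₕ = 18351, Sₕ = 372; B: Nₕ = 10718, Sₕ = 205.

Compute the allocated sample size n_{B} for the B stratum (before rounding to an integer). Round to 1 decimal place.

Neyman allocation: nₕ = n·NₕSₕ / Σⱼ NⱼSⱼ.
Σ NⱼSⱼ = 19148·381 + 18351·372 + 10718·205 = 1.631915 × 10^7.
n_{B} = 1221·10718·205 / (1.631915 × 10^7) = 164.4.

164.4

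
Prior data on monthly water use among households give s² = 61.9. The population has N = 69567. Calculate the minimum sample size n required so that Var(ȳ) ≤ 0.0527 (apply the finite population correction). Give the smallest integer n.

1156

Without fpc, n₀ = s²/D = 61.9/0.0527 = 1174.5731.
With fpc, (1 − n/N)·s²/n ≤ D requires n ≥ n₀/(1 + n₀/N) = 1174.5731/(1 + 1174.5731/69567) = 1155.0708.
Rounding up, n = 1156.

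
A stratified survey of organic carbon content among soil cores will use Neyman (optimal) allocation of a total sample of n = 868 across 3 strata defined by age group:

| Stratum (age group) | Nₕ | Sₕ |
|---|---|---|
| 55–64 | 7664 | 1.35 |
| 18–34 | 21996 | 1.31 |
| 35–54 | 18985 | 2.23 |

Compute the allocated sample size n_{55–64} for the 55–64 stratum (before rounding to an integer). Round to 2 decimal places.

110.20

Neyman allocation: nₕ = n·NₕSₕ / Σⱼ NⱼSⱼ.
Σ NⱼSⱼ = 7664·1.35 + 21996·1.31 + 18985·2.23 = 81497.71.
n_{55–64} = 868·7664·1.35 / 81497.71 = 110.20.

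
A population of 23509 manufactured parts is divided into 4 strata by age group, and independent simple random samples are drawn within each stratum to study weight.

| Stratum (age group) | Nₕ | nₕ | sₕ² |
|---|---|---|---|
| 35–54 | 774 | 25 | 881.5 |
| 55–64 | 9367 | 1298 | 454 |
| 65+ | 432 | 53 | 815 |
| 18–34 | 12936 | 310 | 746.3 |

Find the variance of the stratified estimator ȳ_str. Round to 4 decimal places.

Var(ȳ_str) = Σₕ Wₕ²(1 − fₕ)sₕ²/nₕ with Wₕ = Nₕ/N, N = 23509.
35–54: Wₕ = 0.03292356; term = 0.03292356²·(1 − 0.03229974)·881.5/25 = 0.03698595.
55–64: Wₕ = 0.39844315; term = 0.39844315²·(1 − 0.13857158)·454/1298 = 0.047833602.
65+: Wₕ = 0.01837594; term = 0.01837594²·(1 − 0.12268519)·815/53 = 0.0045555035.
18–34: Wₕ = 0.55025735; term = 0.55025735²·(1 − 0.02396413)·746.3/310 = 0.71145794.
Sum = 0.800833.

0.8008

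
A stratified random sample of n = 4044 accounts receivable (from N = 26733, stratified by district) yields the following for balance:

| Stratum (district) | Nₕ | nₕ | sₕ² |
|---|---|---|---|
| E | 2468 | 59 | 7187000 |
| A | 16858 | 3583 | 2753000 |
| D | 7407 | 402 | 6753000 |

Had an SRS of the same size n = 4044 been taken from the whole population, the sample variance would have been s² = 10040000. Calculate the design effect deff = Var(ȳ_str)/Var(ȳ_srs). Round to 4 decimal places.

Var(ȳ_str) = Σ Wₕ²(1−fₕ)sₕ²/nₕ with Wₕ = Nₕ/26733:
  E: (2468/26733)²·(1−59/2468)·7187000/59 = 1013.403
  A: (16858/26733)²·(1−3583/16858)·2753000/3583 = 240.60497
  D: (7407/26733)²·(1−402/7407)·6753000/402 = 1219.6235
  → Var(ȳ_str) = 2473.6315.
Var(ȳ_srs) = (1 − 4044/26733)·10040000/4044 = 2107.1246.
deff = 2473.6315 / 2107.1246 = 1.1739.

1.1739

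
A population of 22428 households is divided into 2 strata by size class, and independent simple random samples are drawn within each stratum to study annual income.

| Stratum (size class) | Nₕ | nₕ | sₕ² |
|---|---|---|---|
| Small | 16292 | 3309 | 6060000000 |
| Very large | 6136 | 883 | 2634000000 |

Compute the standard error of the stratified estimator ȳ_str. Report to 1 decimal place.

Var(ȳ_str) = Σₕ Wₕ²(1 − fₕ)sₕ²/nₕ with Wₕ = Nₕ/N, N = 22428.
Small: Wₕ = 0.72641341; term = 0.72641341²·(1 − 0.20310582)·6060000000/3309 = 770094.85.
Very large: Wₕ = 0.27358659; term = 0.27358659²·(1 − 0.14390482)·2634000000/883 = 191146.66.
Sum = 961241.51.
SE = √(961241.51) = 980.4.

980.4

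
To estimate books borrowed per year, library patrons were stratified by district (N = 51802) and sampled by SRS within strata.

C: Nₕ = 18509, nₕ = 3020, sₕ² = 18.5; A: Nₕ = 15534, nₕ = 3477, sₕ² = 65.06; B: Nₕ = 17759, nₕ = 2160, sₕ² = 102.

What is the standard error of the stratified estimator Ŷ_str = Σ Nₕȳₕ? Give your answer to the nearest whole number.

4283

Var(Ŷ_str) = Σₕ Nₕ²(1 − fₕ)sₕ²/nₕ.
C: 18509²·(1 − 3020/18509)·18.5/3020 = 1.7561885 × 10^6.
A: 15534²·(1 − 3477/15534)·65.06/3477 = 3.5045473 × 10^6.
B: 17759²·(1 − 2160/17759)·102/2160 = 1.3081625 × 10^7.
Sum = 1.8342361 × 10^7.
SE = √(1.8342361 × 10^7) = 4283.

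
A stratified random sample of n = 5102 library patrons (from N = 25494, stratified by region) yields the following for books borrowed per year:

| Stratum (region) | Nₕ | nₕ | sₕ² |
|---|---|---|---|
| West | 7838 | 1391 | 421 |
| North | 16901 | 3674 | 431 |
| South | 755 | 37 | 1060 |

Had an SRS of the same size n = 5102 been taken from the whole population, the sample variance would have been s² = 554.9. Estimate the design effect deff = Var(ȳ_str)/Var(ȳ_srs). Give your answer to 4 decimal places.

1.0090

Var(ȳ_str) = Σ Wₕ²(1−fₕ)sₕ²/nₕ with Wₕ = Nₕ/25494:
  West: (7838/25494)²·(1−1391/7838)·421/1391 = 0.023531084
  North: (16901/25494)²·(1−3674/16901)·431/3674 = 0.040349291
  South: (755/25494)²·(1−37/755)·1060/37 = 0.02389459
  → Var(ȳ_str) = 0.087774965.
Var(ȳ_srs) = (1 − 5102/25494)·554.9/5102 = 0.086995364.
deff = 0.087774965 / 0.086995364 = 1.0090.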